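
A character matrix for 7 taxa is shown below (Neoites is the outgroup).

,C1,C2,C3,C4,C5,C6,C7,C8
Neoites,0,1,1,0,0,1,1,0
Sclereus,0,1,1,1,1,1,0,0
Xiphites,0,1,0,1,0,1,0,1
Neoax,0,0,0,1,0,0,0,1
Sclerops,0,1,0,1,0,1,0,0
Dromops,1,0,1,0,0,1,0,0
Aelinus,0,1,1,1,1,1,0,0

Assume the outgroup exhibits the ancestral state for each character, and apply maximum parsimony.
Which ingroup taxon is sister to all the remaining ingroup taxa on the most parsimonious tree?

Dromops

Character polarity is set by the outgroup: the derived state is whichever differs from the outgroup's state, so for C2, C3, C6, C7 the derived state is '0', and for the remaining characters it is '1'.
C1: derived state '1' in Dromops only — an autapomorphy, so it tells us nothing about relationships among taxa.
C2 (state '0') occurs in Dromops and Neoax but conflicts with the nesting implied by the other characters — most parsimoniously interpreted as homoplasy.
Only Neoax, Sclerops, and Xiphites show the derived state '0' for C3, supporting them as a clade.
C4 (derived state '1') is shared by Aelinus, Neoax, Sclereus, Sclerops, and Xiphites — a synapomorphy uniting that clade.
C5 (derived state '1') is shared by Aelinus and Sclereus — a synapomorphy uniting that clade.
C6: derived state '0' in Neoax only — an autapomorphy, so it tells us nothing about relationships among taxa.
All ingroup taxa share the derived state '0' for C7; it defines the ingroup but does not resolve relationships within it.
Only Neoax and Xiphites show the derived state '1' for C8, supporting them as a clade.
Most parsimonious ingroup topology: (((Sclereus,Aelinus),((Xiphites,Neoax),Sclerops)),Dromops).
Dromops is sister to the clade containing all other ingroup taxa, so it is the earliest-diverging (most basal) ingroup lineage.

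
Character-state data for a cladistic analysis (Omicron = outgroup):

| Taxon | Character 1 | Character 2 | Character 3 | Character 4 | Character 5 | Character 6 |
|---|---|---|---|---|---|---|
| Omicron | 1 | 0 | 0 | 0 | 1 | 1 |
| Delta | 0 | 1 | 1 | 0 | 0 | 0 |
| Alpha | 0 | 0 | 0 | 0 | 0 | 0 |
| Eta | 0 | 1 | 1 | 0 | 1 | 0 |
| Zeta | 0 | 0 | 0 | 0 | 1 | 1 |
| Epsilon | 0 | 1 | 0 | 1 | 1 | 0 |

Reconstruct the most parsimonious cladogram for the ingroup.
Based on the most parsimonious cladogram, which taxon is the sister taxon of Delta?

Eta

Character polarity is set by the outgroup: the derived state is whichever differs from the outgroup's state, so for Character 1, Character 5, Character 6 the derived state is '0', and for the remaining characters it is '1'.
All ingroup taxa share the derived state '0' for Character 1; it defines the ingroup but does not resolve relationships within it.
Only Delta, Epsilon, and Eta show the derived state '1' for Character 2, supporting them as a clade.
Character 3 (derived state '1') is shared by Delta and Eta — a synapomorphy uniting that clade.
Character 4: derived state '1' in Epsilon only — an autapomorphy, so it tells us nothing about relationships among taxa.
Character 5 groups Alpha and Delta, which is incompatible with the clades supported by the remaining characters; treating it as convergent (homoplasy) costs fewer steps than any alternative tree.
Only Alpha, Delta, Epsilon, and Eta show the derived state '0' for Character 6, supporting them as a clade.
Most parsimonious ingroup topology: ((((Delta,Eta),Epsilon),Alpha),Zeta).
Delta and Eta form a cherry on this tree, so they are sister taxa.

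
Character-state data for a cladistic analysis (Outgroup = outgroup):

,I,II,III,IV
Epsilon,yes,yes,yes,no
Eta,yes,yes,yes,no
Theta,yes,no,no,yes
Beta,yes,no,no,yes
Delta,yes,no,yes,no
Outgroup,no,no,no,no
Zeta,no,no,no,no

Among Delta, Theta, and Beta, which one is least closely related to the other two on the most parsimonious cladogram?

Delta

The outgroup has state 'no' for every character, so 'yes' is the derived state throughout.
I (derived state 'yes') is shared by Beta, Delta, Epsilon, Eta, and Theta — a synapomorphy uniting that clade.
II: derived state 'yes' in Epsilon and Eta only — synapomorphy for {Epsilon, Eta}.
III (derived state 'yes') is shared by Delta, Epsilon, and Eta — a synapomorphy uniting that clade.
IV: derived state 'yes' in Beta and Theta only — synapomorphy for {Beta, Theta}.
Most parsimonious ingroup topology: (((Theta,Beta),(Delta,(Eta,Epsilon))),Zeta).
Theta and Beta share a more recent common ancestor with each other than either does with Delta, so Delta is the least closely related of the three.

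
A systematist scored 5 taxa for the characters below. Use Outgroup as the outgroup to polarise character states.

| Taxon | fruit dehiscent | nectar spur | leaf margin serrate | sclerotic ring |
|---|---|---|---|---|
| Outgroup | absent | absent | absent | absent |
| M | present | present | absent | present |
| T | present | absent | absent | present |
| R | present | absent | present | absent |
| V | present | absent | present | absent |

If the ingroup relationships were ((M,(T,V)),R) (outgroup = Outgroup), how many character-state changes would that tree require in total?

6

Map each character onto ((M,(T,V)),R) (rooted by Outgroup) and count the minimum state changes it requires (Fitch parsimony):
fruit dehiscent: 1; nectar spur: 1; leaf margin serrate: 2; sclerotic ring: 2.
Total tree length = 6.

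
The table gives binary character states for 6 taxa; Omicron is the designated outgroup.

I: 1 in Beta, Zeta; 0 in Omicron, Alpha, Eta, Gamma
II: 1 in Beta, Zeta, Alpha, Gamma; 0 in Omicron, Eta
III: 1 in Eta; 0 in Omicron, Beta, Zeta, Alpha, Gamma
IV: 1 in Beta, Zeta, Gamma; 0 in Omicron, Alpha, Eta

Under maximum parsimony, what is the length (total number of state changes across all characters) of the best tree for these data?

4

The outgroup has state '0' for every character, so '1' is the derived state throughout.
I: derived state '1' in Beta and Zeta only — synapomorphy for {Beta, Zeta}.
II: derived state '1' in Alpha, Beta, Gamma, and Zeta only — synapomorphy for {Alpha, Beta, Gamma, Zeta}.
III: derived state '1' in Eta only — an autapomorphy, so it tells us nothing about relationships among taxa.
Only Beta, Gamma, and Zeta show the derived state '1' for IV, supporting them as a clade.
Most parsimonious ingroup topology: ((((Beta,Zeta),Gamma),Alpha),Eta).
Changes per character on this tree: I: 1; II: 1; III: 1; IV: 1.
Total = 4.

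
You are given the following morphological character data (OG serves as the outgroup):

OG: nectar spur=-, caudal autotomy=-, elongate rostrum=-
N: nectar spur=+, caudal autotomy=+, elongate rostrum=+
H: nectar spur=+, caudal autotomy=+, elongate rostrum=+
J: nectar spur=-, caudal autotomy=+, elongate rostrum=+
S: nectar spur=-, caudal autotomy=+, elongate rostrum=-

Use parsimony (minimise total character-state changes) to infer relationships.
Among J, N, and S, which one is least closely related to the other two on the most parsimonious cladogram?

S

The outgroup has state '-' for every character, so '+' is the derived state throughout.
nectar spur: derived state '+' in H and N only — synapomorphy for {H, N}.
caudal autotomy (derived state '+') is shared by all ingroup taxa — unites the whole ingroup.
Only H, J, and N show the derived state '+' for elongate rostrum, supporting them as a clade.
Most parsimonious ingroup topology: (((N,H),J),S).
J and N share a more recent common ancestor with each other than either does with S, so S is the least closely related of the three.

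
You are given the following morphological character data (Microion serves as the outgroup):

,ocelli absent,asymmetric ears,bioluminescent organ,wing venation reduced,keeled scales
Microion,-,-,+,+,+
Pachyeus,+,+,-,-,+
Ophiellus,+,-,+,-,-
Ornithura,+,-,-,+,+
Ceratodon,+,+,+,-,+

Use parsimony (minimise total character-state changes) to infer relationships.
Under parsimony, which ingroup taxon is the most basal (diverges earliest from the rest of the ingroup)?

Character polarity is set by the outgroup: the derived state is whichever differs from the outgroup's state, so for bioluminescent organ, wing venation reduced, keeled scales the derived state is '-', and for the remaining characters it is '+'.
All ingroup taxa share the derived state '+' for ocelli absent; it defines the ingroup but does not resolve relationships within it.
asymmetric ears: derived state '+' in Ceratodon and Pachyeus only — synapomorphy for {Ceratodon, Pachyeus}.
bioluminescent organ (state '-') occurs in Ornithura and Pachyeus but conflicts with the nesting implied by the other characters — most parsimoniously interpreted as homoplasy.
Only Ceratodon, Ophiellus, and Pachyeus show the derived state '-' for wing venation reduced, supporting them as a clade.
keeled scales (derived state '-') is unique to Ophiellus (autapomorphy; uninformative for grouping).
Most parsimonious ingroup topology: (((Pachyeus,Ceratodon),Ophiellus),Ornithura).
Ornithura is sister to the clade containing all other ingroup taxa, so it is the earliest-diverging (most basal) ingroup lineage.

Ornithura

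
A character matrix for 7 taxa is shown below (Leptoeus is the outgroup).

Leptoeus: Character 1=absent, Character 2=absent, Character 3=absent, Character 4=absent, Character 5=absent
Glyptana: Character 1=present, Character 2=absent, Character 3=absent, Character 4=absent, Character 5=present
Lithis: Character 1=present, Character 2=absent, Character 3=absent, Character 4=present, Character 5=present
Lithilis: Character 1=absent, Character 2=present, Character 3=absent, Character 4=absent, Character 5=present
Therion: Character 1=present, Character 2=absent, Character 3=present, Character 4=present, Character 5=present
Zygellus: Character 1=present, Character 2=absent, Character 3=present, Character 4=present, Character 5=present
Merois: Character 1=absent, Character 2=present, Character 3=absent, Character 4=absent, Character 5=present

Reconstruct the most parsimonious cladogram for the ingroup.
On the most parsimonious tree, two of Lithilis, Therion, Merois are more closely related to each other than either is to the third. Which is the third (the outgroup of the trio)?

Therion

The outgroup has state 'absent' for every character, so 'present' is the derived state throughout.
Character 1: derived state 'present' in Glyptana, Lithis, Therion, and Zygellus only — synapomorphy for {Glyptana, Lithis, Therion, Zygellus}.
Character 2 (derived state 'present') is shared by Lithilis and Merois — a synapomorphy uniting that clade.
Character 3 (derived state 'present') is shared by Therion and Zygellus — a synapomorphy uniting that clade.
Character 4 (derived state 'present') is shared by Lithis, Therion, and Zygellus — a synapomorphy uniting that clade.
All ingroup taxa share the derived state 'present' for Character 5; it defines the ingroup but does not resolve relationships within it.
Most parsimonious ingroup topology: ((Glyptana,(Lithis,(Therion,Zygellus))),(Lithilis,Merois)).
Merois and Lithilis share a more recent common ancestor with each other than either does with Therion, so Therion is the least closely related of the three.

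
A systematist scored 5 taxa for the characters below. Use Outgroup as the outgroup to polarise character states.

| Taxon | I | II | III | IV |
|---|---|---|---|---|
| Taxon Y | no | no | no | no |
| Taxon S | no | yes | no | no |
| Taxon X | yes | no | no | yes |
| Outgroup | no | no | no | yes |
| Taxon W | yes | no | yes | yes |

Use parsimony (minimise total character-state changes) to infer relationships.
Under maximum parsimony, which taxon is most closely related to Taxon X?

Character polarity is set by the outgroup: the derived state is whichever differs from the outgroup's state, so for IV the derived state is 'no', and for the remaining characters it is 'yes'.
I: derived state 'yes' in Taxon W and Taxon X only — synapomorphy for {Taxon W, Taxon X}.
II: derived state 'yes' in Taxon S only — an autapomorphy, so it tells us nothing about relationships among taxa.
III: derived state 'yes' in Taxon W only — an autapomorphy, so it tells us nothing about relationships among taxa.
IV: derived state 'no' in Taxon S and Taxon Y only — synapomorphy for {Taxon S, Taxon Y}.
Most parsimonious ingroup topology: ((Taxon X,Taxon W),(Taxon Y,Taxon S)).
Taxon X and Taxon W form a cherry on this tree, so they are sister taxa.

Taxon W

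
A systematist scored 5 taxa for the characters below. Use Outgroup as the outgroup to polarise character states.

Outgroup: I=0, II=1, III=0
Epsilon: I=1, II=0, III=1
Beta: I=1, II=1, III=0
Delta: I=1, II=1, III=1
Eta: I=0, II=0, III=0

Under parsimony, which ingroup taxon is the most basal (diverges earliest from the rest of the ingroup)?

Character polarity is set by the outgroup: the derived state is whichever differs from the outgroup's state, so for II the derived state is '0', and for the remaining characters it is '1'.
I: derived state '1' in Beta, Delta, and Epsilon only — synapomorphy for {Beta, Delta, Epsilon}.
II groups Epsilon and Eta, which is incompatible with the clades supported by the remaining characters; treating it as convergent (homoplasy) costs fewer steps than any alternative tree.
III (derived state '1') is shared by Delta and Epsilon — a synapomorphy uniting that clade.
Most parsimonious ingroup topology: (((Epsilon,Delta),Beta),Eta).
Eta is sister to the clade containing all other ingroup taxa, so it is the earliest-diverging (most basal) ingroup lineage.

Eta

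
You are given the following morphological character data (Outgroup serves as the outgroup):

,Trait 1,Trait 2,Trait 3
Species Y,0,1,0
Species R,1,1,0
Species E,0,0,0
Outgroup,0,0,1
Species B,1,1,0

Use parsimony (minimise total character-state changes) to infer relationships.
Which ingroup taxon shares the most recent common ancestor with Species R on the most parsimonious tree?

Character polarity is set by the outgroup: the derived state is whichever differs from the outgroup's state, so for Trait 3 the derived state is '0', and for the remaining characters it is '1'.
Only Species B and Species R show the derived state '1' for Trait 1, supporting them as a clade.
Only Species B, Species R, and Species Y show the derived state '1' for Trait 2, supporting them as a clade.
Trait 3 (derived state '0') is shared by all ingroup taxa — unites the whole ingroup.
Most parsimonious ingroup topology: (Species E,((Species R,Species B),Species Y)).
Species R and Species B form a cherry on this tree, so they are sister taxa.

Species B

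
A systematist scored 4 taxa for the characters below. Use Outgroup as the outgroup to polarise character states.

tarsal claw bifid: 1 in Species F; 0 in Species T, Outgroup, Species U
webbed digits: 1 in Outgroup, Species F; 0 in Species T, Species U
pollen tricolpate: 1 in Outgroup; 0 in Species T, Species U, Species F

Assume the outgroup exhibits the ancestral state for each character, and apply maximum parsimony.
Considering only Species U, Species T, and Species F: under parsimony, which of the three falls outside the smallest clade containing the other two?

Species F

Character polarity is set by the outgroup: the derived state is whichever differs from the outgroup's state, so for webbed digits, pollen tricolpate the derived state is '0', and for the remaining characters it is '1'.
tarsal claw bifid: derived state '1' in Species F only — an autapomorphy, so it tells us nothing about relationships among taxa.
webbed digits (derived state '0') is shared by Species T and Species U — a synapomorphy uniting that clade.
pollen tricolpate (derived state '0') is shared by all ingroup taxa — unites the whole ingroup.
Most parsimonious ingroup topology: ((Species U,Species T),Species F).
Species U and Species T share a more recent common ancestor with each other than either does with Species F, so Species F is the least closely related of the three.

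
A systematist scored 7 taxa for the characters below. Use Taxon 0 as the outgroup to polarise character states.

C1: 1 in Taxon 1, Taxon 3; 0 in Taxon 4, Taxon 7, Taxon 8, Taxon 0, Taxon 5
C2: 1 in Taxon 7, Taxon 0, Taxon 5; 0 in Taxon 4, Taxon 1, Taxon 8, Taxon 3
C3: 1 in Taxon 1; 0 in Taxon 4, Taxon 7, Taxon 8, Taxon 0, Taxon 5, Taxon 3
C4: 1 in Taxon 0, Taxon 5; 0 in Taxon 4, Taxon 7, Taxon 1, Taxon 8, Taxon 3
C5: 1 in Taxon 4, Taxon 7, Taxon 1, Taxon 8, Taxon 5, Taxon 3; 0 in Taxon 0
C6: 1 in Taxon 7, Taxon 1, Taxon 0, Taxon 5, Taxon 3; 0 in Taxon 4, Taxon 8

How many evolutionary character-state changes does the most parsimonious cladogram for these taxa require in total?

Character polarity is set by the outgroup: the derived state is whichever differs from the outgroup's state, so for C2, C4, C6 the derived state is '0', and for the remaining characters it is '1'.
Only Taxon 1 and Taxon 3 show the derived state '1' for C1, supporting them as a clade.
C2 (derived state '0') is shared by Taxon 1, Taxon 3, Taxon 4, and Taxon 8 — a synapomorphy uniting that clade.
C3: derived state '1' in Taxon 1 only — an autapomorphy, so it tells us nothing about relationships among taxa.
C4: derived state '0' in Taxon 1, Taxon 3, Taxon 4, Taxon 7, and Taxon 8 only — synapomorphy for {Taxon 1, Taxon 3, Taxon 4, Taxon 7, Taxon 8}.
All ingroup taxa share the derived state '1' for C5; it defines the ingroup but does not resolve relationships within it.
C6: derived state '0' in Taxon 4 and Taxon 8 only — synapomorphy for {Taxon 4, Taxon 8}.
Most parsimonious ingroup topology: (Taxon 5,(((Taxon 1,Taxon 3),(Taxon 4,Taxon 8)),Taxon 7)).
Changes per character on this tree: C1: 1; C2: 1; C3: 1; C4: 1; C5: 1; C6: 1.
Total = 6.

6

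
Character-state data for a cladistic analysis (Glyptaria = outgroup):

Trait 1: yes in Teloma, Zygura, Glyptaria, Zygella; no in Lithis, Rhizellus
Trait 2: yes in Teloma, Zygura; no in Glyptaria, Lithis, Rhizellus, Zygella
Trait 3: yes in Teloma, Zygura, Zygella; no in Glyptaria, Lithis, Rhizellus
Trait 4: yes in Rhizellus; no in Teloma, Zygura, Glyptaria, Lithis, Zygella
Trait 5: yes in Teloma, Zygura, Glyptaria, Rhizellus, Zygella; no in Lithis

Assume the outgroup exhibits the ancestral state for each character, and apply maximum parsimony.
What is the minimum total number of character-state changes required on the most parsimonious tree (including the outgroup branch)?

Character polarity is set by the outgroup: the derived state is whichever differs from the outgroup's state, so for Trait 1, Trait 5 the derived state is 'no', and for the remaining characters it is 'yes'.
Trait 1: derived state 'no' in Lithis and Rhizellus only — synapomorphy for {Lithis, Rhizellus}.
Trait 2: derived state 'yes' in Teloma and Zygura only — synapomorphy for {Teloma, Zygura}.
Only Teloma, Zygella, and Zygura show the derived state 'yes' for Trait 3, supporting them as a clade.
Trait 4 (derived state 'yes') is unique to Rhizellus (autapomorphy; uninformative for grouping).
Trait 5 (derived state 'no') is unique to Lithis (autapomorphy; uninformative for grouping).
Most parsimonious ingroup topology: (((Zygura,Teloma),Zygella),(Lithis,Rhizellus)).
Changes per character on this tree: Trait 1: 1; Trait 2: 1; Trait 3: 1; Trait 4: 1; Trait 5: 1.
Total = 5.

5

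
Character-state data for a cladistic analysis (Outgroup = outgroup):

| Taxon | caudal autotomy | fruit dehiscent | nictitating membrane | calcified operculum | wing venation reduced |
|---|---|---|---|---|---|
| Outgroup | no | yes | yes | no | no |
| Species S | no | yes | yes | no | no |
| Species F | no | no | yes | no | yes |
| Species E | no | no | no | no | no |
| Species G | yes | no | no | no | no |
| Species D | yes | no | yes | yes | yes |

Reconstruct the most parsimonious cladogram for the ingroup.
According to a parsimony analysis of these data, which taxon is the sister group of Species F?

Character polarity is set by the outgroup: the derived state is whichever differs from the outgroup's state, so for fruit dehiscent, nictitating membrane the derived state is 'no', and for the remaining characters it is 'yes'.
caudal autotomy (state 'yes') occurs in Species D and Species G but conflicts with the nesting implied by the other characters — most parsimoniously interpreted as homoplasy.
Only Species D, Species E, Species F, and Species G show the derived state 'no' for fruit dehiscent, supporting them as a clade.
nictitating membrane (derived state 'no') is shared by Species E and Species G — a synapomorphy uniting that clade.
calcified operculum: derived state 'yes' in Species D only — an autapomorphy, so it tells us nothing about relationships among taxa.
wing venation reduced: derived state 'yes' in Species D and Species F only — synapomorphy for {Species D, Species F}.
Most parsimonious ingroup topology: (Species S,((Species F,Species D),(Species E,Species G))).
Species F and Species D form a cherry on this tree, so they are sister taxa.

Species D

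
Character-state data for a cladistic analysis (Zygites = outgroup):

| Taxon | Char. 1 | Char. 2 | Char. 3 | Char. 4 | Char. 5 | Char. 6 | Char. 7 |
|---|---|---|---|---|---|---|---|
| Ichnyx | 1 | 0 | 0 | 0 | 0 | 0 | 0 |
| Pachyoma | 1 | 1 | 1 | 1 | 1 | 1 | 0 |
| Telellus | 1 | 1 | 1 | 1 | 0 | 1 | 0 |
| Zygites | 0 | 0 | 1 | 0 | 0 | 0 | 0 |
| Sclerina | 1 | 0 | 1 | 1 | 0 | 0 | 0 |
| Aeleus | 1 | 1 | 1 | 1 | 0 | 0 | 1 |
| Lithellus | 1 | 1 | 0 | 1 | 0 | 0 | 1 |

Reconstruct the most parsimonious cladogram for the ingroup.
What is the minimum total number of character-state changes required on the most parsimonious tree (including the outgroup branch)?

Character polarity is set by the outgroup: the derived state is whichever differs from the outgroup's state, so for Char. 3 the derived state is '0', and for the remaining characters it is '1'.
Char. 1 (derived state '1') is shared by all ingroup taxa — unites the whole ingroup.
Char. 2 (derived state '1') is shared by Aeleus, Lithellus, Pachyoma, and Telellus — a synapomorphy uniting that clade.
Char. 3 groups Ichnyx and Lithellus, which is incompatible with the clades supported by the remaining characters; treating it as convergent (homoplasy) costs fewer steps than any alternative tree.
Char. 4 (derived state '1') is shared by Aeleus, Lithellus, Pachyoma, Sclerina, and Telellus — a synapomorphy uniting that clade.
Char. 5: derived state '1' in Pachyoma only — an autapomorphy, so it tells us nothing about relationships among taxa.
Char. 6 (derived state '1') is shared by Pachyoma and Telellus — a synapomorphy uniting that clade.
Char. 7 (derived state '1') is shared by Aeleus and Lithellus — a synapomorphy uniting that clade.
Most parsimonious ingroup topology: ((((Pachyoma,Telellus),(Lithellus,Aeleus)),Sclerina),Ichnyx).
Changes per character on this tree: Char. 1: 1; Char. 2: 1; Char. 3: 2; Char. 4: 1; Char. 5: 1; Char. 6: 1; Char. 7: 1.
Total = 8.

8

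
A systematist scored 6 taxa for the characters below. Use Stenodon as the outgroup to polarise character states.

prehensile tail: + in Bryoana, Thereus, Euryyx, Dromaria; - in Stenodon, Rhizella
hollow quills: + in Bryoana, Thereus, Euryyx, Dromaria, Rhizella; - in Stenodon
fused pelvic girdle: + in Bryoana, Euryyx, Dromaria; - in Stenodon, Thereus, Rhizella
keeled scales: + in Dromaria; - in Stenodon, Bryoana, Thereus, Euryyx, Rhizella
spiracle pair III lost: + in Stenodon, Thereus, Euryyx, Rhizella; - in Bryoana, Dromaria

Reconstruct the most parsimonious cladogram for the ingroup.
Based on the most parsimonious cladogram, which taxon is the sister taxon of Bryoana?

Dromaria

Character polarity is set by the outgroup: the derived state is whichever differs from the outgroup's state, so for spiracle pair III lost the derived state is '-', and for the remaining characters it is '+'.
prehensile tail (derived state '+') is shared by Bryoana, Dromaria, Euryyx, and Thereus — a synapomorphy uniting that clade.
hollow quills (derived state '+') is shared by all ingroup taxa — unites the whole ingroup.
Only Bryoana, Dromaria, and Euryyx show the derived state '+' for fused pelvic girdle, supporting them as a clade.
keeled scales (derived state '+') is unique to Dromaria (autapomorphy; uninformative for grouping).
Only Bryoana and Dromaria show the derived state '-' for spiracle pair III lost, supporting them as a clade.
Most parsimonious ingroup topology: ((((Bryoana,Dromaria),Euryyx),Thereus),Rhizella).
Bryoana and Dromaria form a cherry on this tree, so they are sister taxa.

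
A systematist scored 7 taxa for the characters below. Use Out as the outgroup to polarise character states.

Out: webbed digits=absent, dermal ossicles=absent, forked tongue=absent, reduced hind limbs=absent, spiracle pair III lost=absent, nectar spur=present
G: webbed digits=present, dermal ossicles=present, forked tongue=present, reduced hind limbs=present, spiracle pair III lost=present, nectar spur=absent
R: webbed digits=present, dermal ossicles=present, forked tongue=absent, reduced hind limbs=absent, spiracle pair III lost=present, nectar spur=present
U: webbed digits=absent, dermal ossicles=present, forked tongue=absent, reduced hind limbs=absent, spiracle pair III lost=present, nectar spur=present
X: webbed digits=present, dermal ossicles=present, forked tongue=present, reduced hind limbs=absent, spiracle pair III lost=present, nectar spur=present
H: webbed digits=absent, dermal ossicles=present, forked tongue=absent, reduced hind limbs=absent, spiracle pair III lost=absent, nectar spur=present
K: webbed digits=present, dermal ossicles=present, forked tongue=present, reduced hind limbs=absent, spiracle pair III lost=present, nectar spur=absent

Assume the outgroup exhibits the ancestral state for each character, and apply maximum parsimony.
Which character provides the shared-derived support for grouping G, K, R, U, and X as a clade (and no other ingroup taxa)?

spiracle pair III lost

Character polarity is set by the outgroup: the derived state is whichever differs from the outgroup's state, so for nectar spur the derived state is 'absent', and for the remaining characters it is 'present'.
Only G, K, R, and X show the derived state 'present' for webbed digits, supporting them as a clade.
dermal ossicles (derived state 'present') is shared by all ingroup taxa — unites the whole ingroup.
forked tongue (derived state 'present') is shared by G, K, and X — a synapomorphy uniting that clade.
reduced hind limbs (derived state 'present') is unique to G (autapomorphy; uninformative for grouping).
Only G, K, R, U, and X show the derived state 'present' for spiracle pair III lost, supporting them as a clade.
nectar spur: derived state 'absent' in G and K only — synapomorphy for {G, K}.
Most parsimonious ingroup topology: (((((G,K),X),R),U),H).
The clade {G, K, R, U, X} is supported by spiracle pair III lost: its derived state 'present' occurs in exactly those taxa and in no other taxon (including the outgroup).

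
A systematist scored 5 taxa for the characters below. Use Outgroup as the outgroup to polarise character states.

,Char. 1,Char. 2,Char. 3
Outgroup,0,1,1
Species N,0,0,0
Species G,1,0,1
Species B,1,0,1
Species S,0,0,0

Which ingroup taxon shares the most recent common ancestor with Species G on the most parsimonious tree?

Character polarity is set by the outgroup: the derived state is whichever differs from the outgroup's state, so for Char. 2, Char. 3 the derived state is '0', and for the remaining characters it is '1'.
Only Species B and Species G show the derived state '1' for Char. 1, supporting them as a clade.
Char. 2 (derived state '0') is shared by all ingroup taxa — unites the whole ingroup.
Char. 3 (derived state '0') is shared by Species N and Species S — a synapomorphy uniting that clade.
Most parsimonious ingroup topology: ((Species N,Species S),(Species G,Species B)).
Species G and Species B form a cherry on this tree, so they are sister taxa.

Species B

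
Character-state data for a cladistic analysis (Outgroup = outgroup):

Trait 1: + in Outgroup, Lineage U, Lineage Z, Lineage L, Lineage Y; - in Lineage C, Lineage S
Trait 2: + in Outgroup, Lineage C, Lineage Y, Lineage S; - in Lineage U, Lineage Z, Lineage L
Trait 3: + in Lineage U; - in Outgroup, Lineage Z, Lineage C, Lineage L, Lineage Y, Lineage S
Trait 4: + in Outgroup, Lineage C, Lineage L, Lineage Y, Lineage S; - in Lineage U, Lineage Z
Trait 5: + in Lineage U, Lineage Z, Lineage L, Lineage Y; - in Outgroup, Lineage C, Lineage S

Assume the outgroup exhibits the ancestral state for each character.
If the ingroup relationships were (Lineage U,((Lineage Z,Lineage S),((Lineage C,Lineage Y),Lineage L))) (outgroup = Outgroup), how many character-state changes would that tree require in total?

11

Map each character onto (Lineage U,((Lineage Z,Lineage S),((Lineage C,Lineage Y),Lineage L))) (rooted by Outgroup) and count the minimum state changes it requires (Fitch parsimony):
Trait 1: 2; Trait 2: 3; Trait 3: 1; Trait 4: 2; Trait 5: 3.
Total tree length = 11.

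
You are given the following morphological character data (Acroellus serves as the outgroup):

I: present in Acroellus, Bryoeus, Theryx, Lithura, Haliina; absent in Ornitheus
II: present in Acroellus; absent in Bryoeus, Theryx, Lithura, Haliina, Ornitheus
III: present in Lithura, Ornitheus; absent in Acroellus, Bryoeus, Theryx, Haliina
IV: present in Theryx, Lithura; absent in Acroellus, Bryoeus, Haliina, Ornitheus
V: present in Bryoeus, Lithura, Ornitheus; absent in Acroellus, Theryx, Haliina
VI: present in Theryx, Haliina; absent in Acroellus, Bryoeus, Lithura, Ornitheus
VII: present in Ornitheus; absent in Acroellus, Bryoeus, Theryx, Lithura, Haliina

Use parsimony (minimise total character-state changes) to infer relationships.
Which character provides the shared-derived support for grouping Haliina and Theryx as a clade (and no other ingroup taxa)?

VI

Character polarity is set by the outgroup: the derived state is whichever differs from the outgroup's state, so for I, II the derived state is 'absent', and for the remaining characters it is 'present'.
I (derived state 'absent') is unique to Ornitheus (autapomorphy; uninformative for grouping).
All ingroup taxa share the derived state 'absent' for II; it defines the ingroup but does not resolve relationships within it.
III: derived state 'present' in Lithura and Ornitheus only — synapomorphy for {Lithura, Ornitheus}.
IV groups Lithura and Theryx, which is incompatible with the clades supported by the remaining characters; treating it as convergent (homoplasy) costs fewer steps than any alternative tree.
Only Bryoeus, Lithura, and Ornitheus show the derived state 'present' for V, supporting them as a clade.
VI (derived state 'present') is shared by Haliina and Theryx — a synapomorphy uniting that clade.
VII: derived state 'present' in Ornitheus only — an autapomorphy, so it tells us nothing about relationships among taxa.
Most parsimonious ingroup topology: ((Bryoeus,(Lithura,Ornitheus)),(Theryx,Haliina)).
The clade {Haliina, Theryx} is supported by VI: its derived state 'present' occurs in exactly those taxa and in no other taxon (including the outgroup).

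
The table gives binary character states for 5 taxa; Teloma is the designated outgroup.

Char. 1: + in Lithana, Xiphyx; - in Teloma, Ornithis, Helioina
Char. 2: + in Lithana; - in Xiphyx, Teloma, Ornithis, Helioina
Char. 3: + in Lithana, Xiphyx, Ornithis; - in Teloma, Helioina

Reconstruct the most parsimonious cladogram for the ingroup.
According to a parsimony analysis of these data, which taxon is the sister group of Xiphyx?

The outgroup has state '-' for every character, so '+' is the derived state throughout.
Only Lithana and Xiphyx show the derived state '+' for Char. 1, supporting them as a clade.
Char. 2: derived state '+' in Lithana only — an autapomorphy, so it tells us nothing about relationships among taxa.
Char. 3 (derived state '+') is shared by Lithana, Ornithis, and Xiphyx — a synapomorphy uniting that clade.
Most parsimonious ingroup topology: (Helioina,((Lithana,Xiphyx),Ornithis)).
Xiphyx and Lithana form a cherry on this tree, so they are sister taxa.

Lithana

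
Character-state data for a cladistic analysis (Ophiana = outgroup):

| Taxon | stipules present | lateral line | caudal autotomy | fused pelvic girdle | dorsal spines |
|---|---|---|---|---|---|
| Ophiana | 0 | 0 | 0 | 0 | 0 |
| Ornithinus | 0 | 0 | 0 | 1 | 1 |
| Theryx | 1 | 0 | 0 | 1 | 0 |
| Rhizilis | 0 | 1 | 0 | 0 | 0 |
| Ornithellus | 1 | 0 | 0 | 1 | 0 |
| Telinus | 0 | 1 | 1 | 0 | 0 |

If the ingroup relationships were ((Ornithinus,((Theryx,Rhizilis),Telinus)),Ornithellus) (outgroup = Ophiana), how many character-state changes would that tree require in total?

Map each character onto ((Ornithinus,((Theryx,Rhizilis),Telinus)),Ornithellus) (rooted by Ophiana) and count the minimum state changes it requires (Fitch parsimony):
stipules present: 2; lateral line: 2; caudal autotomy: 1; fused pelvic girdle: 3; dorsal spines: 1.
Total tree length = 9.

9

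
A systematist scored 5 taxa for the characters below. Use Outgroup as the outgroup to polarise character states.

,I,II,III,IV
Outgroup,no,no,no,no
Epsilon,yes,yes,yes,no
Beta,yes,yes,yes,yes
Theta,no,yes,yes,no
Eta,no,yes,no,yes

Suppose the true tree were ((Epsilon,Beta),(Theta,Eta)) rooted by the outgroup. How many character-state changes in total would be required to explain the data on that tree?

Map each character onto ((Epsilon,Beta),(Theta,Eta)) (rooted by Outgroup) and count the minimum state changes it requires (Fitch parsimony):
I: 1; II: 1; III: 2; IV: 2.
Total tree length = 6.

6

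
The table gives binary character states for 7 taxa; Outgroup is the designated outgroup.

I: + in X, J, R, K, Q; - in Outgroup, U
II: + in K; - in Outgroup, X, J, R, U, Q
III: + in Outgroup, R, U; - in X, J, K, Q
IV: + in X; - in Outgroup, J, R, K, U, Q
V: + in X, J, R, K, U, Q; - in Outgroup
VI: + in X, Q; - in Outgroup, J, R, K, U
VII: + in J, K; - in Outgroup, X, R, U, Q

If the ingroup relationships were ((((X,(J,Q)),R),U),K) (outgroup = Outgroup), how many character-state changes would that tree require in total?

Map each character onto ((((X,(J,Q)),R),U),K) (rooted by Outgroup) and count the minimum state changes it requires (Fitch parsimony):
I: 2; II: 1; III: 2; IV: 1; V: 1; VI: 2; VII: 2.
Total tree length = 11.

11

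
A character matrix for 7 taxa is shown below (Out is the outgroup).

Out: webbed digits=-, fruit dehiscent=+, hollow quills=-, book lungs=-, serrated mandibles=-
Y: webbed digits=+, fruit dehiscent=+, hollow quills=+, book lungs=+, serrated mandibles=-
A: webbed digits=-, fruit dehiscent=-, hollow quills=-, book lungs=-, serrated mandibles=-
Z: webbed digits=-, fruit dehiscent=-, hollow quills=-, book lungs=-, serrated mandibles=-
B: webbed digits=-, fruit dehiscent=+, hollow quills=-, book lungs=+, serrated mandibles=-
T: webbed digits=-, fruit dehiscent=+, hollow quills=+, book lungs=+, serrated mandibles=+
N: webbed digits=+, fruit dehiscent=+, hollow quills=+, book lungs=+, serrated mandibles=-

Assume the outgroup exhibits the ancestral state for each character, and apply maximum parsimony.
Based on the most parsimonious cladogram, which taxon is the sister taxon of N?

Character polarity is set by the outgroup: the derived state is whichever differs from the outgroup's state, so for fruit dehiscent the derived state is '-', and for the remaining characters it is '+'.
webbed digits: derived state '+' in N and Y only — synapomorphy for {N, Y}.
Only A and Z show the derived state '-' for fruit dehiscent, supporting them as a clade.
Only N, T, and Y show the derived state '+' for hollow quills, supporting them as a clade.
book lungs (derived state '+') is shared by B, N, T, and Y — a synapomorphy uniting that clade.
serrated mandibles: derived state '+' in T only — an autapomorphy, so it tells us nothing about relationships among taxa.
Most parsimonious ingroup topology: ((((Y,N),T),B),(A,Z)).
N and Y form a cherry on this tree, so they are sister taxa.

Y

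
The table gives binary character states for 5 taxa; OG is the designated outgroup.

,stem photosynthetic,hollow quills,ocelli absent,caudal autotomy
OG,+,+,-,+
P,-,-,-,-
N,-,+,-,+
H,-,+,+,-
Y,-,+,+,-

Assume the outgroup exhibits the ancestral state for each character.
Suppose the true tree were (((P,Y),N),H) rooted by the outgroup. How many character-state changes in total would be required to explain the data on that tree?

Map each character onto (((P,Y),N),H) (rooted by OG) and count the minimum state changes it requires (Fitch parsimony):
stem photosynthetic: 1; hollow quills: 1; ocelli absent: 2; caudal autotomy: 2.
Total tree length = 6.

6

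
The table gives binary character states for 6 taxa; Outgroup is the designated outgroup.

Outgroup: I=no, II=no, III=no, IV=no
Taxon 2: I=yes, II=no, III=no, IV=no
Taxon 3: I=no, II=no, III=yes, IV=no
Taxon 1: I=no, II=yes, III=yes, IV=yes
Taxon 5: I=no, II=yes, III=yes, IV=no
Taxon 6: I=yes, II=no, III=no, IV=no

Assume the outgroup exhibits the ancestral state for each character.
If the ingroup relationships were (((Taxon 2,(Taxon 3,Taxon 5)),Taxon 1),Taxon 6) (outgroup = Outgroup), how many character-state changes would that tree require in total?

Map each character onto (((Taxon 2,(Taxon 3,Taxon 5)),Taxon 1),Taxon 6) (rooted by Outgroup) and count the minimum state changes it requires (Fitch parsimony):
I: 2; II: 2; III: 2; IV: 1.
Total tree length = 7.

7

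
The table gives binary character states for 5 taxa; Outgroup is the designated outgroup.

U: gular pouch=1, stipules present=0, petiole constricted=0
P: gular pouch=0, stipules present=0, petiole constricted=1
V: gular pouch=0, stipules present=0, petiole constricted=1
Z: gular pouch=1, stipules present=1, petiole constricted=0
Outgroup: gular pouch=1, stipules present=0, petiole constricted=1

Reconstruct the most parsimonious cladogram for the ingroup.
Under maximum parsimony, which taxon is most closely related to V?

Character polarity is set by the outgroup: the derived state is whichever differs from the outgroup's state, so for gular pouch, petiole constricted the derived state is '0', and for the remaining characters it is '1'.
gular pouch (derived state '0') is shared by P and V — a synapomorphy uniting that clade.
stipules present (derived state '1') is unique to Z (autapomorphy; uninformative for grouping).
petiole constricted: derived state '0' in U and Z only — synapomorphy for {U, Z}.
Most parsimonious ingroup topology: ((P,V),(Z,U)).
V and P form a cherry on this tree, so they are sister taxa.

P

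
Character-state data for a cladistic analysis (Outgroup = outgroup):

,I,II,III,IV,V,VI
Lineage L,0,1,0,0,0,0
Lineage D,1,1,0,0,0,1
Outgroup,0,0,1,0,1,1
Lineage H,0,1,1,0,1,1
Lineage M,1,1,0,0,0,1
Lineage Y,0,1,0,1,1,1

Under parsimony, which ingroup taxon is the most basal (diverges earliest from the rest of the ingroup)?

Lineage H

Character polarity is set by the outgroup: the derived state is whichever differs from the outgroup's state, so for III, V, VI the derived state is '0', and for the remaining characters it is '1'.
I (derived state '1') is shared by Lineage D and Lineage M — a synapomorphy uniting that clade.
All ingroup taxa share the derived state '1' for II; it defines the ingroup but does not resolve relationships within it.
III: derived state '0' in Lineage D, Lineage L, Lineage M, and Lineage Y only — synapomorphy for {Lineage D, Lineage L, Lineage M, Lineage Y}.
IV: derived state '1' in Lineage Y only — an autapomorphy, so it tells us nothing about relationships among taxa.
V (derived state '0') is shared by Lineage D, Lineage L, and Lineage M — a synapomorphy uniting that clade.
VI: derived state '0' in Lineage L only — an autapomorphy, so it tells us nothing about relationships among taxa.
Most parsimonious ingroup topology: (Lineage H,(((Lineage D,Lineage M),Lineage L),Lineage Y)).
Lineage H is sister to the clade containing all other ingroup taxa, so it is the earliest-diverging (most basal) ingroup lineage.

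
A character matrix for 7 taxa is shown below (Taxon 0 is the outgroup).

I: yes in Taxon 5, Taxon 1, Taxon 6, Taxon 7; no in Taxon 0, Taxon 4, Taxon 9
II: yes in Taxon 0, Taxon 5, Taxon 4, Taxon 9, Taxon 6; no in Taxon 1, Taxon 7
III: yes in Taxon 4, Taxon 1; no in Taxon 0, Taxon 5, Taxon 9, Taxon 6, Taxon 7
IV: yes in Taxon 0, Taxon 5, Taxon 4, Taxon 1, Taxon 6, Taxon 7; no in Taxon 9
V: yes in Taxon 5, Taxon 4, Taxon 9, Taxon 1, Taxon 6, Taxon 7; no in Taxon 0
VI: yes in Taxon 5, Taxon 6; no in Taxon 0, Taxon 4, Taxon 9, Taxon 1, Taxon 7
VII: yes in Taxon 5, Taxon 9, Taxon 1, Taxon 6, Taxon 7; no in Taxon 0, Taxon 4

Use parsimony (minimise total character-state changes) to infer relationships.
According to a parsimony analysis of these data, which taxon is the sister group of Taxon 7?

Taxon 1

Character polarity is set by the outgroup: the derived state is whichever differs from the outgroup's state, so for II, IV the derived state is 'no', and for the remaining characters it is 'yes'.
I (derived state 'yes') is shared by Taxon 1, Taxon 5, Taxon 6, and Taxon 7 — a synapomorphy uniting that clade.
II: derived state 'no' in Taxon 1 and Taxon 7 only — synapomorphy for {Taxon 1, Taxon 7}.
III groups Taxon 1 and Taxon 4, which is incompatible with the clades supported by the remaining characters; treating it as convergent (homoplasy) costs fewer steps than any alternative tree.
IV: derived state 'no' in Taxon 9 only — an autapomorphy, so it tells us nothing about relationships among taxa.
V (derived state 'yes') is shared by all ingroup taxa — unites the whole ingroup.
Only Taxon 5 and Taxon 6 show the derived state 'yes' for VI, supporting them as a clade.
VII (derived state 'yes') is shared by Taxon 1, Taxon 5, Taxon 6, Taxon 7, and Taxon 9 — a synapomorphy uniting that clade.
Most parsimonious ingroup topology: ((((Taxon 5,Taxon 6),(Taxon 1,Taxon 7)),Taxon 9),Taxon 4).
Taxon 7 and Taxon 1 form a cherry on this tree, so they are sister taxa.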